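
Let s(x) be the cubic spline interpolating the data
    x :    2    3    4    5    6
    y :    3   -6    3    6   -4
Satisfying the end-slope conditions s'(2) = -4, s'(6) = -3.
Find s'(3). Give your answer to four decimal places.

Put m_i = s'' at the i-th knot. Here h = (1, 1, 1, 1) and Δ = (-9, 9, 3, -10), so the interior equations h_(i-1)·m_(i-1) + 2(h_(i-1)+h_i)·m_i + h_i·m_(i+1) = 6(Δ_i − Δ_(i-1)) read
  1·m_0 + 4·m_1 + 1·m_2 = 6(Δ_1 - Δ_0) = 108
  1·m_1 + 4·m_2 + 1·m_3 = 6(Δ_2 - Δ_1) = -36
  1·m_2 + 4·m_3 + 1·m_4 = 6(Δ_3 - Δ_2) = -78
Clamped end conditions give two more equations: 2h_0·m_0 + h_0·m_1 = 6(Δ_0 - s'(2)) = -30 and h_3·m_3 + 2h_3·m_4 = 6(s'(6) - Δ_3) = 42.
Forward elimination and back-substitution give m_0 = -481/14, m_1 = 271/7, m_2 = -25/2, m_3 = -173/7, m_4 = 467/14.
On [3, 4], s'(x) = b_1 + 2c_1·(x - 3) + 3d_1·(x - 3)² with b_1 = Δ_1 - h_1(2m_1 + m_2)/6 = -51/28, c_1 = m_1/2 = 271/14, d_1 = (m_2 - m_1)/(6h_1) = -239/28. So s'(3) = -51/28.

-1.8214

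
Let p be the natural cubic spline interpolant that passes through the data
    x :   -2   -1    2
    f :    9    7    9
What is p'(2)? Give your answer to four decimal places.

Put M_i = p'' at the i-th knot. Here h = (1, 3) and Δ = (-2, 2/3), so the interior equations h_(i-1)·M_(i-1) + 2(h_(i-1)+h_i)·M_i + h_i·M_(i+1) = 6(Δ_i − Δ_(i-1)) read
  1·M_0 + 8·M_1 + 3·M_2 = 6(Δ_1 - Δ_0) = 16
Natural end conditions: M_0 = M_2 = 0.
Solving the tridiagonal system: M_0 = 0, M_1 = 2, M_2 = 0.
On [-1, 2], p'(x) = b_1 + 2c_1·(x + 1) + 3d_1·(x + 1)² with b_1 = Δ_1 - h_1(2M_1 + M_2)/6 = -4/3, c_1 = M_1/2 = 1, d_1 = (M_2 - M_1)/(6h_1) = -1/9. So p'(2) = 5/3.

1.6667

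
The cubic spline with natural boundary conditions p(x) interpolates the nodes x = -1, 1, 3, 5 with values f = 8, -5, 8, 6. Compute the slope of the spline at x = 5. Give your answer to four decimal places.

Write m_i for p''(x_i). With h_i = 2, 2, 2 and divided differences Δ_i = -13/2, 13/2, -1, the continuity of p' gives the tridiagonal system
  2·m_0 + 8·m_1 + 2·m_2 = 6(Δ_1 - Δ_0) = 78
  2·m_1 + 8·m_2 + 2·m_3 = 6(Δ_2 - Δ_1) = -45
Natural end conditions: m_0 = m_3 = 0.
Forward elimination and back-substitution give m_0 = 0, m_1 = 119/10, m_2 = -43/5, m_3 = 0.
On [3, 5], p'(x) = b_2 + 2c_2·(x - 3) + 3d_2·(x - 3)² with b_2 = Δ_2 - h_2(2m_2 + m_3)/6 = 71/15, c_2 = m_2/2 = -43/10, d_2 = (m_3 - m_2)/(6h_2) = 43/60. So p'(5) = -58/15.

-3.8667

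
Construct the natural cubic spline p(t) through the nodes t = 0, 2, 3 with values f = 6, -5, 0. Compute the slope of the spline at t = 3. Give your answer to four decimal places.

6.7500

With σ_i denoting the second derivative at x_i, h_i = 2, 1, and Δ_i = (y_(i+1) − y_i)/h_i = -11/2, 5:
  2·σ_0 + 6·σ_1 + 1·σ_2 = 6(Δ_1 - Δ_0) = 63
Natural end conditions: σ_0 = σ_2 = 0.
Solving: σ_0 = 0, σ_1 = 21/2, σ_2 = 0.
On [2, 3], p'(t) = b_1 + 2c_1·(t - 2) + 3d_1·(t - 2)² with b_1 = Δ_1 - h_1(2σ_1 + σ_2)/6 = 3/2, c_1 = σ_1/2 = 21/4, d_1 = (σ_2 - σ_1)/(6h_1) = -7/4. So p'(3) = 27/4.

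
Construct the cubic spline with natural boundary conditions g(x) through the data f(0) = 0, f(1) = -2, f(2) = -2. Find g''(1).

Put m_i = g'' at the i-th knot. Here h = (1, 1) and Δ = (-2, 0), so the interior equations h_(i-1)·m_(i-1) + 2(h_(i-1)+h_i)·m_i + h_i·m_(i+1) = 6(Δ_i − Δ_(i-1)) read
  1·m_0 + 4·m_1 + 1·m_2 = 6(Δ_1 - Δ_0) = 12
Natural end conditions: m_0 = m_2 = 0.
Solving: m_0 = 0, m_1 = 3, m_2 = 0.

3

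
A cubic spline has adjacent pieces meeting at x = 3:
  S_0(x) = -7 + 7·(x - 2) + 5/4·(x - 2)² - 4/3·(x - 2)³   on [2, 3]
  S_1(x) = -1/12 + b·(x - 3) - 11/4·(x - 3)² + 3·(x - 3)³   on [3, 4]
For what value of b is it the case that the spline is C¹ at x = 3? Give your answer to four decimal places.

5.5000

S_0'(x) = 7 + 5/2·(x - 2) - 4·(x - 2)², so S_0'(3) = 11/2. On the right, S_1'(3) = b, so b = 11/2.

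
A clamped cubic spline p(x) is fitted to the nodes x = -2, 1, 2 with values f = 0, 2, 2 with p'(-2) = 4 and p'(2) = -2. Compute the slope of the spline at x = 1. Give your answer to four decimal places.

0.5000

Write m_i for p''(x_i). With h_i = 3, 1 and divided differences Δ_i = 2/3, 0, the continuity of p' gives the tridiagonal system
  3·m_0 + 8·m_1 + 1·m_2 = 6(Δ_1 - Δ_0) = -4
Clamped end conditions give two more equations: 2h_0·m_0 + h_0·m_1 = 6(Δ_0 - p'(-2)) = -20 and h_1·m_1 + 2h_1·m_2 = 6(p'(2) - Δ_1) = -12.
Hence m_0 = -13/3, m_1 = 2, m_2 = -7.
On [1, 2], p'(x) = b_1 + 2c_1·(x - 1) + 3d_1·(x - 1)² with b_1 = Δ_1 - h_1(2m_1 + m_2)/6 = 1/2, c_1 = m_1/2 = 1, d_1 = (m_2 - m_1)/(6h_1) = -3/2. So p'(1) = 1/2.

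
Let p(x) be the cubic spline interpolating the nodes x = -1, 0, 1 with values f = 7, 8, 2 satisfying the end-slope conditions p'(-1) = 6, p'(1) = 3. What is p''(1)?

36

Write m_i for p''(x_i). With h_i = 1, 1 and divided differences Δ_i = 1, -6, the continuity of p' gives the tridiagonal system
  1·m_0 + 4·m_1 + 1·m_2 = 6(Δ_1 - Δ_0) = -42
Clamped end conditions give two more equations: 2h_0·m_0 + h_0·m_1 = 6(Δ_0 - p'(-1)) = -30 and h_1·m_1 + 2h_1·m_2 = 6(p'(1) - Δ_1) = 54.
Forward elimination and back-substitution give m_0 = -6, m_1 = -18, m_2 = 36.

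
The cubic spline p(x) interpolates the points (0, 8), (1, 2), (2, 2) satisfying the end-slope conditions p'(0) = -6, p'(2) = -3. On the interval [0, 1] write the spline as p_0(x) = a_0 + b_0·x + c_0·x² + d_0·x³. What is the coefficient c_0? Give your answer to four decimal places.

-3.7500

With M_i denoting the second derivative at x_i, h_i = 1, 1, and Δ_i = (y_(i+1) − y_i)/h_i = -6, 0:
  1·M_0 + 4·M_1 + 1·M_2 = 6(Δ_1 - Δ_0) = 36
Clamped end conditions give two more equations: 2h_0·M_0 + h_0·M_1 = 6(Δ_0 - p'(0)) = 0 and h_1·M_1 + 2h_1·M_2 = 6(p'(2) - Δ_1) = -18.
Solving: M_0 = -15/2, M_1 = 15, M_2 = -33/2.
On [0, 1], with p_0(x) = a_0 + b_0·x + c_0·x² + d_0·x³: c_0 = M_0/2 = -15/4, d_0 = (M_1 - M_0)/(6h_0) = 15/4, b_0 = Δ_0 - h_0(2M_0 + M_1)/6 = -6.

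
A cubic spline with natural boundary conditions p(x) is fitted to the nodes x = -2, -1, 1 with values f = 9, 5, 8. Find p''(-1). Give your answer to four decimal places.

5.5000

Write M_i for p''(x_i). With h_i = 1, 2 and divided differences Δ_i = -4, 3/2, the continuity of p' gives the tridiagonal system
  1·M_0 + 6·M_1 + 2·M_2 = 6(Δ_1 - Δ_0) = 33
Natural end conditions: M_0 = M_2 = 0.
Solving the tridiagonal system: M_0 = 0, M_1 = 11/2, M_2 = 0.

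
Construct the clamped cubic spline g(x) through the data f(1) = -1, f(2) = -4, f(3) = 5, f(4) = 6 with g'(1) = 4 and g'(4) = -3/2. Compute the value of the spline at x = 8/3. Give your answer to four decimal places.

1.6815

Let M_i = g''(x_i). Step sizes h_i = 1, 1, 1; slopes of the chords Δ_i = (y_(i+1) - y_i)/h_i = -3, 9, 1.
  1·M_0 + 4·M_1 + 1·M_2 = 6(Δ_1 - Δ_0) = 72
  1·M_1 + 4·M_2 + 1·M_3 = 6(Δ_2 - Δ_1) = -48
Clamped end conditions give two more equations: 2h_0·M_0 + h_0·M_1 = 6(Δ_0 - g'(1)) = -42 and h_2·M_2 + 2h_2·M_3 = 6(g'(4) - Δ_2) = -15.
Forward elimination and back-substitution give M_0 = -559/15, M_1 = 488/15, M_2 = -313/15, M_3 = 44/15.
On [2, 3], g(x) = -4 + 49/30·(x - 2) + 244/15·(x - 2)² - 89/10·(x - 2)³.
With (x - 2) = 2/3: g(8/3) = 227/135.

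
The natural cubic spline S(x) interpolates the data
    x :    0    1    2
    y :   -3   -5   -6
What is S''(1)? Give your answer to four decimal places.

Write σ_i for S''(x_i). With h_i = 1, 1 and divided differences Δ_i = -2, -1, the continuity of S' gives the tridiagonal system
  1·σ_0 + 4·σ_1 + 1·σ_2 = 6(Δ_1 - Δ_0) = 6
Natural end conditions: σ_0 = σ_2 = 0.
Solving: σ_0 = 0, σ_1 = 3/2, σ_2 = 0.

1.5000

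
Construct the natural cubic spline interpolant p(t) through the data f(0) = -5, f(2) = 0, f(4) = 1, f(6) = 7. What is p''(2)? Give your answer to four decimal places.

-2.1000

Let M_i = p''(x_i). Step sizes h_i = 2, 2, 2; slopes of the chords Δ_i = (y_(i+1) - y_i)/h_i = 5/2, 1/2, 3.
  2·M_0 + 8·M_1 + 2·M_2 = 6(Δ_1 - Δ_0) = -12
  2·M_1 + 8·M_2 + 2·M_3 = 6(Δ_2 - Δ_1) = 15
Natural end conditions: M_0 = M_3 = 0.
Hence M_0 = 0, M_1 = -21/10, M_2 = 12/5, M_3 = 0.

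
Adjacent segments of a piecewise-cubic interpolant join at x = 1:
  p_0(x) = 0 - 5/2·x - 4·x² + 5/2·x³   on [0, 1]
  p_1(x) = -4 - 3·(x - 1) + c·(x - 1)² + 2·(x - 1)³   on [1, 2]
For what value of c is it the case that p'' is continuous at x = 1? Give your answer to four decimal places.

p_0''(x) = -8 + 15·x, so p_0''(1) = 7. On the right, p_1''(1) = 2c, so c = 7/2.

3.5000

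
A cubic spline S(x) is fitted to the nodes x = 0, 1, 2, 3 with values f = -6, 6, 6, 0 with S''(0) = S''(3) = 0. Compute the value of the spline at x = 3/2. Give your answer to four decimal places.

Write m_i for S''(x_i). With h_i = 1, 1, 1 and divided differences Δ_i = 12, 0, -6, the continuity of S' gives the tridiagonal system
  1·m_0 + 4·m_1 + 1·m_2 = 6(Δ_1 - Δ_0) = -72
  1·m_1 + 4·m_2 + 1·m_3 = 6(Δ_2 - Δ_1) = -36
Natural end conditions: m_0 = m_3 = 0.
Solving: m_0 = 0, m_1 = -84/5, m_2 = -24/5, m_3 = 0.
On [1, 2], S(x) = 6 + 32/5·(x - 1) - 42/5·(x - 1)² + 2·(x - 1)³.
With (x - 1) = 1/2: S(3/2) = 147/20.

7.3500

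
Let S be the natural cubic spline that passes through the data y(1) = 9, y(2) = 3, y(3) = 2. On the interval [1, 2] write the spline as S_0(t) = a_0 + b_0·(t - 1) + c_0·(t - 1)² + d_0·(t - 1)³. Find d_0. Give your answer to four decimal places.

1.2500

With m_i denoting the second derivative at x_i, h_i = 1, 1, and Δ_i = (y_(i+1) − y_i)/h_i = -6, -1:
  1·m_0 + 4·m_1 + 1·m_2 = 6(Δ_1 - Δ_0) = 30
Natural end conditions: m_0 = m_2 = 0.
Hence m_0 = 0, m_1 = 15/2, m_2 = 0.
On [1, 2], with S_0(t) = a_0 + b_0·(t - 1) + c_0·(t - 1)² + d_0·(t - 1)³: c_0 = m_0/2 = 0, d_0 = (m_1 - m_0)/(6h_0) = 5/4, b_0 = Δ_0 - h_0(2m_0 + m_1)/6 = -29/4.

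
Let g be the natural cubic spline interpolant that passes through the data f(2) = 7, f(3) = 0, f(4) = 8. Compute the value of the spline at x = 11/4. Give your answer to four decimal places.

0.5195

Put M_i = g'' at the i-th knot. Here h = (1, 1) and Δ = (-7, 8), so the interior equations h_(i-1)·M_(i-1) + 2(h_(i-1)+h_i)·M_i + h_i·M_(i+1) = 6(Δ_i − Δ_(i-1)) read
  1·M_0 + 4·M_1 + 1·M_2 = 6(Δ_1 - Δ_0) = 90
Natural end conditions: M_0 = M_2 = 0.
Solving: M_0 = 0, M_1 = 45/2, M_2 = 0.
On [2, 3], g(x) = 7 - 43/4·(x - 2) + 0·(x - 2)² + 15/4·(x - 2)³.
With (x - 2) = 3/4: g(11/4) = 133/256.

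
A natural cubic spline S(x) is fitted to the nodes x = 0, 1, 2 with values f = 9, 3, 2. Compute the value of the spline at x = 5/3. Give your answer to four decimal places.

Let σ_i = S''(x_i). Step sizes h_i = 1, 1; slopes of the chords Δ_i = (y_(i+1) - y_i)/h_i = -6, -1.
  1·σ_0 + 4·σ_1 + 1·σ_2 = 6(Δ_1 - Δ_0) = 30
Natural end conditions: σ_0 = σ_2 = 0.
Forward elimination and back-substitution give σ_0 = 0, σ_1 = 15/2, σ_2 = 0.
On [1, 2], S(x) = 3 - 7/2·(x - 1) + 15/4·(x - 1)² - 5/4·(x - 1)³.
With (x - 1) = 2/3: S(5/3) = 53/27.

1.9630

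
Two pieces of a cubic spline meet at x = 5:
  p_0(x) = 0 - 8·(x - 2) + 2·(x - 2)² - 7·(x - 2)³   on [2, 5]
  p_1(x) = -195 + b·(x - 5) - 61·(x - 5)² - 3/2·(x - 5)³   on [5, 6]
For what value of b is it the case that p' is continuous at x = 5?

p_0'(x) = -8 + 4·(x - 2) - 21·(x - 2)², so p_0'(5) = -185. On the right, p_1'(5) = b, so b = -185.

-185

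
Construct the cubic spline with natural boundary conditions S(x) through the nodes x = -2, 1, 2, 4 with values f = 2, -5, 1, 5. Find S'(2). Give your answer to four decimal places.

5.4326

Put σ_i = S'' at the i-th knot. Here h = (3, 1, 2) and Δ = (-7/3, 6, 2), so the interior equations h_(i-1)·σ_(i-1) + 2(h_(i-1)+h_i)·σ_i + h_i·σ_(i+1) = 6(Δ_i − Δ_(i-1)) read
  3·σ_0 + 8·σ_1 + 1·σ_2 = 6(Δ_1 - Δ_0) = 50
  1·σ_1 + 6·σ_2 + 2·σ_3 = 6(Δ_2 - Δ_1) = -24
Natural end conditions: σ_0 = σ_3 = 0.
Hence σ_0 = 0, σ_1 = 324/47, σ_2 = -242/47, σ_3 = 0.
On [2, 4], S'(x) = b_2 + 2c_2·(x - 2) + 3d_2·(x - 2)² with b_2 = Δ_2 - h_2(2σ_2 + σ_3)/6 = 766/141, c_2 = σ_2/2 = -121/47, d_2 = (σ_3 - σ_2)/(6h_2) = 121/282. So S'(2) = 766/141.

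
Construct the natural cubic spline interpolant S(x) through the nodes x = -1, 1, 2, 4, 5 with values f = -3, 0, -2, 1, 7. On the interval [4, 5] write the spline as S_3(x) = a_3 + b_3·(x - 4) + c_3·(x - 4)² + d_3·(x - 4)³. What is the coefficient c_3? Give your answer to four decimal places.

Let σ_i = S''(x_i). Step sizes h_i = 2, 1, 2, 1; slopes of the chords Δ_i = (y_(i+1) - y_i)/h_i = 3/2, -2, 3/2, 6.
  2·σ_0 + 6·σ_1 + 1·σ_2 = 6(Δ_1 - Δ_0) = -21
  1·σ_1 + 6·σ_2 + 2·σ_3 = 6(Δ_2 - Δ_1) = 21
  2·σ_2 + 6·σ_3 + 1·σ_4 = 6(Δ_3 - Δ_2) = 27
Natural end conditions: σ_0 = σ_4 = 0.
Solving: σ_0 = 0, σ_1 = -4, σ_2 = 3, σ_3 = 7/2, σ_4 = 0.
On [4, 5], with S_3(x) = a_3 + b_3·(x - 4) + c_3·(x - 4)² + d_3·(x - 4)³: c_3 = σ_3/2 = 7/4, d_3 = (σ_4 - σ_3)/(6h_3) = -7/12, b_3 = Δ_3 - h_3(2σ_3 + σ_4)/6 = 29/6.

1.7500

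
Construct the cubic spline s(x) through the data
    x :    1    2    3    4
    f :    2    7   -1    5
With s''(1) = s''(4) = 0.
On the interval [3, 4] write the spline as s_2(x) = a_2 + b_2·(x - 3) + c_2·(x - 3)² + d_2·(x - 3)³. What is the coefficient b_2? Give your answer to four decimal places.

-3.2000

Let M_i = s''(x_i). Step sizes h_i = 1, 1, 1; slopes of the chords Δ_i = (y_(i+1) - y_i)/h_i = 5, -8, 6.
  1·M_0 + 4·M_1 + 1·M_2 = 6(Δ_1 - Δ_0) = -78
  1·M_1 + 4·M_2 + 1·M_3 = 6(Δ_2 - Δ_1) = 84
Natural end conditions: M_0 = M_3 = 0.
Hence M_0 = 0, M_1 = -132/5, M_2 = 138/5, M_3 = 0.
On [3, 4], with s_2(x) = a_2 + b_2·(x - 3) + c_2·(x - 3)² + d_2·(x - 3)³: c_2 = M_2/2 = 69/5, d_2 = (M_3 - M_2)/(6h_2) = -23/5, b_2 = Δ_2 - h_2(2M_2 + M_3)/6 = -16/5.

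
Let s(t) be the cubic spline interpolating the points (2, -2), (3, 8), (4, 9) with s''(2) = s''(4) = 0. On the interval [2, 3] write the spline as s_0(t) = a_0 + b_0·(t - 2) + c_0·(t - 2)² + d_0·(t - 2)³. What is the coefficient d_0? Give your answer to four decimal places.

-2.2500

Let M_i = s''(x_i). Step sizes h_i = 1, 1; slopes of the chords Δ_i = (y_(i+1) - y_i)/h_i = 10, 1.
  1·M_0 + 4·M_1 + 1·M_2 = 6(Δ_1 - Δ_0) = -54
Natural end conditions: M_0 = M_2 = 0.
Solving: M_0 = 0, M_1 = -27/2, M_2 = 0.
On [2, 3], with s_0(t) = a_0 + b_0·(t - 2) + c_0·(t - 2)² + d_0·(t - 2)³: c_0 = M_0/2 = 0, d_0 = (M_1 - M_0)/(6h_0) = -9/4, b_0 = Δ_0 - h_0(2M_0 + M_1)/6 = 49/4.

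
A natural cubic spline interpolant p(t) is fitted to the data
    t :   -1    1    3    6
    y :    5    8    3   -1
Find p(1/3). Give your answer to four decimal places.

Write m_i for p''(x_i). With h_i = 2, 2, 3 and divided differences Δ_i = 3/2, -5/2, -4/3, the continuity of p' gives the tridiagonal system
  2·m_0 + 8·m_1 + 2·m_2 = 6(Δ_1 - Δ_0) = -24
  2·m_1 + 10·m_2 + 3·m_3 = 6(Δ_2 - Δ_1) = 7
Natural end conditions: m_0 = m_3 = 0.
Solving the tridiagonal system: m_0 = 0, m_1 = -127/38, m_2 = 26/19, m_3 = 0.
On [-1, 1], p(t) = 5 + 149/57·(t + 1) + 0·(t + 1)² - 127/456·(t + 1)³.
With (t + 1) = 4/3: p(1/3) = 12043/1539.

7.8252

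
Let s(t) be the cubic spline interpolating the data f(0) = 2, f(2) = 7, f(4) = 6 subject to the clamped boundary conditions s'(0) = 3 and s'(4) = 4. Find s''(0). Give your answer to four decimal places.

1.7500

Let m_i = s''(x_i). Step sizes h_i = 2, 2; slopes of the chords Δ_i = (y_(i+1) - y_i)/h_i = 5/2, -1/2.
  2·m_0 + 8·m_1 + 2·m_2 = 6(Δ_1 - Δ_0) = -18
Clamped end conditions give two more equations: 2h_0·m_0 + h_0·m_1 = 6(Δ_0 - s'(0)) = -3 and h_1·m_1 + 2h_1·m_2 = 6(s'(4) - Δ_1) = 27.
Hence m_0 = 7/4, m_1 = -5, m_2 = 37/4.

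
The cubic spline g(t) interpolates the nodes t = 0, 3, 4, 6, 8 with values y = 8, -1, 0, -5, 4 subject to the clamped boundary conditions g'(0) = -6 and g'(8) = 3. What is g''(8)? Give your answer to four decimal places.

-6.5625

Let σ_i = g''(x_i). Step sizes h_i = 3, 1, 2, 2; slopes of the chords Δ_i = (y_(i+1) - y_i)/h_i = -3, 1, -5/2, 9/2.
  3·σ_0 + 8·σ_1 + 1·σ_2 = 6(Δ_1 - Δ_0) = 24
  1·σ_1 + 6·σ_2 + 2·σ_3 = 6(Δ_2 - Δ_1) = -21
  2·σ_2 + 8·σ_3 + 2·σ_4 = 6(Δ_3 - Δ_2) = 42
Clamped end conditions give two more equations: 2h_0·σ_0 + h_0·σ_1 = 6(Δ_0 - g'(0)) = 18 and h_3·σ_3 + 2h_3·σ_4 = 6(g'(8) - Δ_3) = -9.
Hence σ_0 = 21/16, σ_1 = 27/8, σ_2 = -111/16, σ_3 = 69/8, σ_4 = -105/16.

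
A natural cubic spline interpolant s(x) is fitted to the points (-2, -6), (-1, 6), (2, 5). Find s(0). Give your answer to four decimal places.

10.8056

Let m_i = s''(x_i). Step sizes h_i = 1, 3; slopes of the chords Δ_i = (y_(i+1) - y_i)/h_i = 12, -1/3.
  1·m_0 + 8·m_1 + 3·m_2 = 6(Δ_1 - Δ_0) = -74
Natural end conditions: m_0 = m_2 = 0.
Forward elimination and back-substitution give m_0 = 0, m_1 = -37/4, m_2 = 0.
On [-1, 2], s(x) = 6 + 107/12·(x + 1) - 37/8·(x + 1)² + 37/72·(x + 1)³.
With (x + 1) = 1: s(0) = 389/36.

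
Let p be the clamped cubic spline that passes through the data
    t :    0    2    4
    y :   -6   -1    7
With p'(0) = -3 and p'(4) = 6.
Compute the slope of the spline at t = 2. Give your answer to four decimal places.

Let M_i = p''(x_i). Step sizes h_i = 2, 2; slopes of the chords Δ_i = (y_(i+1) - y_i)/h_i = 5/2, 4.
  2·M_0 + 8·M_1 + 2·M_2 = 6(Δ_1 - Δ_0) = 9
Clamped end conditions give two more equations: 2h_0·M_0 + h_0·M_1 = 6(Δ_0 - p'(0)) = 33 and h_1·M_1 + 2h_1·M_2 = 6(p'(4) - Δ_1) = 12.
Solving: M_0 = 75/8, M_1 = -9/4, M_2 = 33/8.
On [2, 4], p'(t) = b_1 + 2c_1·(t - 2) + 3d_1·(t - 2)² with b_1 = Δ_1 - h_1(2M_1 + M_2)/6 = 33/8, c_1 = M_1/2 = -9/8, d_1 = (M_2 - M_1)/(6h_1) = 17/32. So p'(2) = 33/8.

4.1250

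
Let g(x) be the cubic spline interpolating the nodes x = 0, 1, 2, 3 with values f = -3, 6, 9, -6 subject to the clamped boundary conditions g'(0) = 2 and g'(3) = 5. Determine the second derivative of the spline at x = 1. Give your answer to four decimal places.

-2.8000

Let M_i = g''(x_i). Step sizes h_i = 1, 1, 1; slopes of the chords Δ_i = (y_(i+1) - y_i)/h_i = 9, 3, -15.
  1·M_0 + 4·M_1 + 1·M_2 = 6(Δ_1 - Δ_0) = -36
  1·M_1 + 4·M_2 + 1·M_3 = 6(Δ_2 - Δ_1) = -108
Clamped end conditions give two more equations: 2h_0·M_0 + h_0·M_1 = 6(Δ_0 - g'(0)) = 42 and h_2·M_2 + 2h_2·M_3 = 6(g'(3) - Δ_2) = 120.
Hence M_0 = 112/5, M_1 = -14/5, M_2 = -236/5, M_3 = 418/5.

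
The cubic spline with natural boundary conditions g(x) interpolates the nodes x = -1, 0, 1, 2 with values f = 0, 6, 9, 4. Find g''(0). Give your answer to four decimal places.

-1.6000

With M_i denoting the second derivative at x_i, h_i = 1, 1, 1, and Δ_i = (y_(i+1) − y_i)/h_i = 6, 3, -5:
  1·M_0 + 4·M_1 + 1·M_2 = 6(Δ_1 - Δ_0) = -18
  1·M_1 + 4·M_2 + 1·M_3 = 6(Δ_2 - Δ_1) = -48
Natural end conditions: M_0 = M_3 = 0.
Hence M_0 = 0, M_1 = -8/5, M_2 = -58/5, M_3 = 0.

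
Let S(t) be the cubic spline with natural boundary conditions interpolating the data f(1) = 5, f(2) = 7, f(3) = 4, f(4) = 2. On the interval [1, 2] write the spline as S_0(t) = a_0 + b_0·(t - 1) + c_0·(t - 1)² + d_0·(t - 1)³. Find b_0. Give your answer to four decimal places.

With M_i denoting the second derivative at x_i, h_i = 1, 1, 1, and Δ_i = (y_(i+1) − y_i)/h_i = 2, -3, -2:
  1·M_0 + 4·M_1 + 1·M_2 = 6(Δ_1 - Δ_0) = -30
  1·M_1 + 4·M_2 + 1·M_3 = 6(Δ_2 - Δ_1) = 6
Natural end conditions: M_0 = M_3 = 0.
Solving the tridiagonal system: M_0 = 0, M_1 = -42/5, M_2 = 18/5, M_3 = 0.
On [1, 2], with S_0(t) = a_0 + b_0·(t - 1) + c_0·(t - 1)² + d_0·(t - 1)³: c_0 = M_0/2 = 0, d_0 = (M_1 - M_0)/(6h_0) = -7/5, b_0 = Δ_0 - h_0(2M_0 + M_1)/6 = 17/5.

3.4000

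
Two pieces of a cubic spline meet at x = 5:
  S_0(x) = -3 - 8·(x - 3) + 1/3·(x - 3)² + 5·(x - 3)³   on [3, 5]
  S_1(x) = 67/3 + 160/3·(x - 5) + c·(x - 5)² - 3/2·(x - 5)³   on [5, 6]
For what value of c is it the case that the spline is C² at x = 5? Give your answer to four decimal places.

30.3333

S_0''(x) = 2/3 + 30·(x - 3), so S_0''(5) = 182/3. On the right, S_1''(5) = 2c, so c = 91/3.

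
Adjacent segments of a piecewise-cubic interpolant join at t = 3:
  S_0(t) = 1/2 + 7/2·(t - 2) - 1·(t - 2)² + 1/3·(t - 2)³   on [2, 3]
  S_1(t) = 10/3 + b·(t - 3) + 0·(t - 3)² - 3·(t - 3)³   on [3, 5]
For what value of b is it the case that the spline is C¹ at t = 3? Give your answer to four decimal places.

S_0'(t) = 7/2 - 2·(t - 2) + 1·(t - 2)², so S_0'(3) = 5/2. On the right, S_1'(3) = b, so b = 5/2.

2.5000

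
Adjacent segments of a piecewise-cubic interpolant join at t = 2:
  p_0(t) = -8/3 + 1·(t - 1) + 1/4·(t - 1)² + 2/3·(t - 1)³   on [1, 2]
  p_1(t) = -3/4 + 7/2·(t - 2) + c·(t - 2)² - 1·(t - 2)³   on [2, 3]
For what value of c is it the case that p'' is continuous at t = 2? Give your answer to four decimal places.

2.2500

p_0''(t) = 1/2 + 4·(t - 1), so p_0''(2) = 9/2. On the right, p_1''(2) = 2c, so c = 9/4.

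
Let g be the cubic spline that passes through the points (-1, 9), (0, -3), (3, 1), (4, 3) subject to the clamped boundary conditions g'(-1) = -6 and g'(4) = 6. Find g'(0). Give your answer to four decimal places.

Let m_i = g''(x_i). Step sizes h_i = 1, 3, 1; slopes of the chords Δ_i = (y_(i+1) - y_i)/h_i = -12, 4/3, 2.
  1·m_0 + 8·m_1 + 3·m_2 = 6(Δ_1 - Δ_0) = 80
  3·m_1 + 8·m_2 + 1·m_3 = 6(Δ_2 - Δ_1) = 4
Clamped end conditions give two more equations: 2h_0·m_0 + h_0·m_1 = 6(Δ_0 - g'(-1)) = -36 and h_2·m_2 + 2h_2·m_3 = 6(g'(4) - Δ_2) = 24.
Solving: m_0 = -1640/63, m_1 = 1012/63, m_2 = -472/63, m_3 = 992/63.
On [0, 3], g'(t) = b_1 + 2c_1·t + 3d_1·t² with b_1 = Δ_1 - h_1(2m_1 + m_2)/6 = -692/63, c_1 = m_1/2 = 506/63, d_1 = (m_2 - m_1)/(6h_1) = -106/81. So g'(0) = -692/63.

-10.9841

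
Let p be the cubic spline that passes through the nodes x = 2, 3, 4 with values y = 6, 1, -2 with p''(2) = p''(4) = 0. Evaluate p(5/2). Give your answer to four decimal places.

Put m_i = p'' at the i-th knot. Here h = (1, 1) and Δ = (-5, -3), so the interior equations h_(i-1)·m_(i-1) + 2(h_(i-1)+h_i)·m_i + h_i·m_(i+1) = 6(Δ_i − Δ_(i-1)) read
  1·m_0 + 4·m_1 + 1·m_2 = 6(Δ_1 - Δ_0) = 12
Natural end conditions: m_0 = m_2 = 0.
Forward elimination and back-substitution give m_0 = 0, m_1 = 3, m_2 = 0.
On [2, 3], p(x) = 6 - 11/2·(x - 2) + 0·(x - 2)² + 1/2·(x - 2)³.
With (x - 2) = 1/2: p(5/2) = 53/16.

3.3125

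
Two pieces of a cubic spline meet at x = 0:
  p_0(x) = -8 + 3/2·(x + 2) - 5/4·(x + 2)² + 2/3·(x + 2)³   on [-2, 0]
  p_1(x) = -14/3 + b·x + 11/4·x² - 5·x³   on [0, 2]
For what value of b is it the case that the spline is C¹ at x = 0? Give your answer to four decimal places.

4.5000

p_0'(x) = 3/2 - 5/2·(x + 2) + 2·(x + 2)², so p_0'(0) = 9/2. On the right, p_1'(0) = b, so b = 9/2.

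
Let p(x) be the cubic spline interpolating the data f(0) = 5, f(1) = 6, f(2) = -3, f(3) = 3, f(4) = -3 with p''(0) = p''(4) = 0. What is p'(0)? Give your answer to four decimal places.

Put σ_i = p'' at the i-th knot. Here h = (1, 1, 1, 1) and Δ = (1, -9, 6, -6), so the interior equations h_(i-1)·σ_(i-1) + 2(h_(i-1)+h_i)·σ_i + h_i·σ_(i+1) = 6(Δ_i − Δ_(i-1)) read
  1·σ_0 + 4·σ_1 + 1·σ_2 = 6(Δ_1 - Δ_0) = -60
  1·σ_1 + 4·σ_2 + 1·σ_3 = 6(Δ_2 - Δ_1) = 90
  1·σ_2 + 4·σ_3 + 1·σ_4 = 6(Δ_3 - Δ_2) = -72
Natural end conditions: σ_0 = σ_4 = 0.
Solving: σ_0 = 0, σ_1 = -333/14, σ_2 = 246/7, σ_3 = -375/14, σ_4 = 0.
On [0, 1], p'(x) = b_0 + 2c_0·x + 3d_0·x² with b_0 = Δ_0 - h_0(2σ_0 + σ_1)/6 = 139/28, c_0 = σ_0/2 = 0, d_0 = (σ_1 - σ_0)/(6h_0) = -111/28. So p'(0) = 139/28.

4.9643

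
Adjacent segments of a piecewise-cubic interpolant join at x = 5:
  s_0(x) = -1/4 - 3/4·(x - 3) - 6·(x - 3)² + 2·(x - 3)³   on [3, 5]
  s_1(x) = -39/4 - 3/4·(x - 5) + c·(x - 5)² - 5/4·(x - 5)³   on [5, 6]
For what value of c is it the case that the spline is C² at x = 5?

6

s_0''(x) = -12 + 12·(x - 3), so s_0''(5) = 12. On the right, s_1''(5) = 2c, so c = 6.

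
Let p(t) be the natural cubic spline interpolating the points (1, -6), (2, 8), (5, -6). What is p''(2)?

-14

With m_i denoting the second derivative at x_i, h_i = 1, 3, and Δ_i = (y_(i+1) − y_i)/h_i = 14, -14/3:
  1·m_0 + 8·m_1 + 3·m_2 = 6(Δ_1 - Δ_0) = -112
Natural end conditions: m_0 = m_2 = 0.
Forward elimination and back-substitution give m_0 = 0, m_1 = -14, m_2 = 0.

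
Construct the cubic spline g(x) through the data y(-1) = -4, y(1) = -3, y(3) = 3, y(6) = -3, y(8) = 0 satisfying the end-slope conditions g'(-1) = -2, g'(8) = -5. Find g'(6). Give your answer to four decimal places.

Write σ_i for g''(x_i). With h_i = 2, 2, 3, 2 and divided differences Δ_i = 1/2, 3, -2, 3/2, the continuity of g' gives the tridiagonal system
  2·σ_0 + 8·σ_1 + 2·σ_2 = 6(Δ_1 - Δ_0) = 15
  2·σ_1 + 10·σ_2 + 3·σ_3 = 6(Δ_2 - Δ_1) = -30
  3·σ_2 + 10·σ_3 + 2·σ_4 = 6(Δ_3 - Δ_2) = 21
Clamped end conditions give two more equations: 2h_0·σ_0 + h_0·σ_1 = 6(Δ_0 - g'(-1)) = 15 and h_3·σ_3 + 2h_3·σ_4 = 6(g'(8) - Δ_3) = -39.
Forward elimination and back-substitution give σ_0 = 144/59, σ_1 = 309/118, σ_2 = -639/118, σ_3 = 372/59, σ_4 = -3045/236.
On [6, 8], g'(x) = b_3 + 2c_3·(x - 6) + 3d_3·(x - 6)² with b_3 = Δ_3 - h_3(2σ_3 + σ_4)/6 = 377/236, c_3 = σ_3/2 = 186/59, d_3 = (σ_4 - σ_3)/(6h_3) = -1511/944. So g'(6) = 377/236.

1.5975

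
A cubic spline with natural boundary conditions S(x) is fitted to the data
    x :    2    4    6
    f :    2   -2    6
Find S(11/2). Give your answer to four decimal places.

Write M_i for S''(x_i). With h_i = 2, 2 and divided differences Δ_i = -2, 4, the continuity of S' gives the tridiagonal system
  2·M_0 + 8·M_1 + 2·M_2 = 6(Δ_1 - Δ_0) = 36
Natural end conditions: M_0 = M_2 = 0.
Solving: M_0 = 0, M_1 = 9/2, M_2 = 0.
On [4, 6], S(x) = -2 + 1·(x - 4) + 9/4·(x - 4)² - 3/8·(x - 4)³.
With (x - 4) = 3/2: S(11/2) = 211/64.

3.2969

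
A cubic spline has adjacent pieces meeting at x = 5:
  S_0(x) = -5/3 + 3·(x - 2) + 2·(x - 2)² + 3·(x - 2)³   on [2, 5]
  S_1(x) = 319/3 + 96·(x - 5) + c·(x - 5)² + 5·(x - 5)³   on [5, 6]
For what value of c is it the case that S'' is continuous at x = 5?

29

S_0''(x) = 4 + 18·(x - 2), so S_0''(5) = 58. On the right, S_1''(5) = 2c, so c = 29.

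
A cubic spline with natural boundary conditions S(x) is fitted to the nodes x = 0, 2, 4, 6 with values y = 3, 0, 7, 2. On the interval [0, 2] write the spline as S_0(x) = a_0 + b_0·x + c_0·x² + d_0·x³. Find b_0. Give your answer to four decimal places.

Put M_i = S'' at the i-th knot. Here h = (2, 2, 2) and Δ = (-3/2, 7/2, -5/2), so the interior equations h_(i-1)·M_(i-1) + 2(h_(i-1)+h_i)·M_i + h_i·M_(i+1) = 6(Δ_i − Δ_(i-1)) read
  2·M_0 + 8·M_1 + 2·M_2 = 6(Δ_1 - Δ_0) = 30
  2·M_1 + 8·M_2 + 2·M_3 = 6(Δ_2 - Δ_1) = -36
Natural end conditions: M_0 = M_3 = 0.
Hence M_0 = 0, M_1 = 26/5, M_2 = -29/5, M_3 = 0.
On [0, 2], with S_0(x) = a_0 + b_0·x + c_0·x² + d_0·x³: c_0 = M_0/2 = 0, d_0 = (M_1 - M_0)/(6h_0) = 13/30, b_0 = Δ_0 - h_0(2M_0 + M_1)/6 = -97/30.

-3.2333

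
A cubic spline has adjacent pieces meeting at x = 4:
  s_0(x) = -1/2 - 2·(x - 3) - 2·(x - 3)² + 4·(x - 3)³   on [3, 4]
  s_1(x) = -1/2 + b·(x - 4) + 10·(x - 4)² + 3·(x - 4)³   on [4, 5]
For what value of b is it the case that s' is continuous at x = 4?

6

s_0'(x) = -2 - 4·(x - 3) + 12·(x - 3)², so s_0'(4) = 6. On the right, s_1'(4) = b, so b = 6.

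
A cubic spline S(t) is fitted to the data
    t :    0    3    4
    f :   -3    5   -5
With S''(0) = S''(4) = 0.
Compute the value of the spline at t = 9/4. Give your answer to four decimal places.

Write M_i for S''(x_i). With h_i = 3, 1 and divided differences Δ_i = 8/3, -10, the continuity of S' gives the tridiagonal system
  3·M_0 + 8·M_1 + 1·M_2 = 6(Δ_1 - Δ_0) = -76
Natural end conditions: M_0 = M_2 = 0.
Forward elimination and back-substitution give M_0 = 0, M_1 = -19/2, M_2 = 0.
On [0, 3], S(t) = -3 + 89/12·t + 0·t² - 19/36·t³.
With t = 9/4: S(9/4) = 1965/256.

7.6758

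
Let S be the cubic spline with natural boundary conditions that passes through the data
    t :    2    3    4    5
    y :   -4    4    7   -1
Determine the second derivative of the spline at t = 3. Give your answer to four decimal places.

-3.6000

Let M_i = S''(x_i). Step sizes h_i = 1, 1, 1; slopes of the chords Δ_i = (y_(i+1) - y_i)/h_i = 8, 3, -8.
  1·M_0 + 4·M_1 + 1·M_2 = 6(Δ_1 - Δ_0) = -30
  1·M_1 + 4·M_2 + 1·M_3 = 6(Δ_2 - Δ_1) = -66
Natural end conditions: M_0 = M_3 = 0.
Solving: M_0 = 0, M_1 = -18/5, M_2 = -78/5, M_3 = 0.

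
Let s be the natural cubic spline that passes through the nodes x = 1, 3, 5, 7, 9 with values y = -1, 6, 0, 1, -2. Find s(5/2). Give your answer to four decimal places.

5.5801

Let M_i = s''(x_i). Step sizes h_i = 2, 2, 2, 2; slopes of the chords Δ_i = (y_(i+1) - y_i)/h_i = 7/2, -3, 1/2, -3/2.
  2·M_0 + 8·M_1 + 2·M_2 = 6(Δ_1 - Δ_0) = -39
  2·M_1 + 8·M_2 + 2·M_3 = 6(Δ_2 - Δ_1) = 21
  2·M_2 + 8·M_3 + 2·M_4 = 6(Δ_3 - Δ_2) = -12
Natural end conditions: M_0 = M_4 = 0.
Forward elimination and back-substitution give M_0 = 0, M_1 = -681/112, M_2 = 135/28, M_3 = -303/112, M_4 = 0.
On [1, 3], s(x) = -1 + 619/112·(x - 1) + 0·(x - 1)² - 227/448·(x - 1)³.
With (x - 1) = 3/2: s(5/2) = 2857/512.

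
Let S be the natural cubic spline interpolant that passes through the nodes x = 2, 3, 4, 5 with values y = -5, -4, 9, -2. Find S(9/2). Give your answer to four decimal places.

6.2000

Let M_i = S''(x_i). Step sizes h_i = 1, 1, 1; slopes of the chords Δ_i = (y_(i+1) - y_i)/h_i = 1, 13, -11.
  1·M_0 + 4·M_1 + 1·M_2 = 6(Δ_1 - Δ_0) = 72
  1·M_1 + 4·M_2 + 1·M_3 = 6(Δ_2 - Δ_1) = -144
Natural end conditions: M_0 = M_3 = 0.
Solving the tridiagonal system: M_0 = 0, M_1 = 144/5, M_2 = -216/5, M_3 = 0.
On [4, 5], S(x) = 9 + 17/5·(x - 4) - 108/5·(x - 4)² + 36/5·(x - 4)³.
With (x - 4) = 1/2: S(9/2) = 31/5.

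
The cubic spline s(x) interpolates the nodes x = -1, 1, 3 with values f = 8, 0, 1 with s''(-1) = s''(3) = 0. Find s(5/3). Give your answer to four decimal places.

-0.5000

With m_i denoting the second derivative at x_i, h_i = 2, 2, and Δ_i = (y_(i+1) − y_i)/h_i = -4, 1/2:
  2·m_0 + 8·m_1 + 2·m_2 = 6(Δ_1 - Δ_0) = 27
Natural end conditions: m_0 = m_2 = 0.
Solving: m_0 = 0, m_1 = 27/8, m_2 = 0.
On [1, 3], s(x) = 0 - 7/4·(x - 1) + 27/16·(x - 1)² - 9/32·(x - 1)³.
With (x - 1) = 2/3: s(5/3) = -1/2.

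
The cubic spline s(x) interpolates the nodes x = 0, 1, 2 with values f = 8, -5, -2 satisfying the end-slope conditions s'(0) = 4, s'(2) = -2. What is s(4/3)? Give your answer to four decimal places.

-5.2593

With σ_i denoting the second derivative at x_i, h_i = 1, 1, and Δ_i = (y_(i+1) − y_i)/h_i = -13, 3:
  1·σ_0 + 4·σ_1 + 1·σ_2 = 6(Δ_1 - Δ_0) = 96
Clamped end conditions give two more equations: 2h_0·σ_0 + h_0·σ_1 = 6(Δ_0 - s'(0)) = -102 and h_1·σ_1 + 2h_1·σ_2 = 6(s'(2) - Δ_1) = -30.
Solving the tridiagonal system: σ_0 = -78, σ_1 = 54, σ_2 = -42.
On [1, 2], s(x) = -5 - 8·(x - 1) + 27·(x - 1)² - 16·(x - 1)³.
With (x - 1) = 1/3: s(4/3) = -142/27.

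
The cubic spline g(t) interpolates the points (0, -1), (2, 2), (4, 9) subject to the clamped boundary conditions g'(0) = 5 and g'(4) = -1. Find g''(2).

With σ_i denoting the second derivative at x_i, h_i = 2, 2, and Δ_i = (y_(i+1) − y_i)/h_i = 3/2, 7/2:
  2·σ_0 + 8·σ_1 + 2·σ_2 = 6(Δ_1 - Δ_0) = 12
Clamped end conditions give two more equations: 2h_0·σ_0 + h_0·σ_1 = 6(Δ_0 - g'(0)) = -21 and h_1·σ_1 + 2h_1·σ_2 = 6(g'(4) - Δ_1) = -27.
Solving: σ_0 = -33/4, σ_1 = 6, σ_2 = -39/4.

6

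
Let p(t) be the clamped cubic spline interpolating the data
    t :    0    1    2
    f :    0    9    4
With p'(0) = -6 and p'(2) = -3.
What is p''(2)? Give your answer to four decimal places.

28.5000

With M_i denoting the second derivative at x_i, h_i = 1, 1, and Δ_i = (y_(i+1) − y_i)/h_i = 9, -5:
  1·M_0 + 4·M_1 + 1·M_2 = 6(Δ_1 - Δ_0) = -84
Clamped end conditions give two more equations: 2h_0·M_0 + h_0·M_1 = 6(Δ_0 - p'(0)) = 90 and h_1·M_1 + 2h_1·M_2 = 6(p'(2) - Δ_1) = 12.
Forward elimination and back-substitution give M_0 = 135/2, M_1 = -45, M_2 = 57/2.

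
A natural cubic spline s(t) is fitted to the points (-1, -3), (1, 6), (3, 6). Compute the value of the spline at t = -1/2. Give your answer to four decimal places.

Write M_i for s''(x_i). With h_i = 2, 2 and divided differences Δ_i = 9/2, 0, the continuity of s' gives the tridiagonal system
  2·M_0 + 8·M_1 + 2·M_2 = 6(Δ_1 - Δ_0) = -27
Natural end conditions: M_0 = M_2 = 0.
Solving: M_0 = 0, M_1 = -27/8, M_2 = 0.
On [-1, 1], s(t) = -3 + 45/8·(t + 1) + 0·(t + 1)² - 9/32·(t + 1)³.
With (t + 1) = 1/2: s(-1/2) = -57/256.

-0.2227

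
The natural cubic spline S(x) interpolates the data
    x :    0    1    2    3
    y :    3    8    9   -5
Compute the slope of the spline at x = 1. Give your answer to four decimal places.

4.8667

Put M_i = S'' at the i-th knot. Here h = (1, 1, 1) and Δ = (5, 1, -14), so the interior equations h_(i-1)·M_(i-1) + 2(h_(i-1)+h_i)·M_i + h_i·M_(i+1) = 6(Δ_i − Δ_(i-1)) read
  1·M_0 + 4·M_1 + 1·M_2 = 6(Δ_1 - Δ_0) = -24
  1·M_1 + 4·M_2 + 1·M_3 = 6(Δ_2 - Δ_1) = -90
Natural end conditions: M_0 = M_3 = 0.
Hence M_0 = 0, M_1 = -2/5, M_2 = -112/5, M_3 = 0.
On [1, 2], S'(x) = b_1 + 2c_1·(x - 1) + 3d_1·(x - 1)² with b_1 = Δ_1 - h_1(2M_1 + M_2)/6 = 73/15, c_1 = M_1/2 = -1/5, d_1 = (M_2 - M_1)/(6h_1) = -11/3. So S'(1) = 73/15.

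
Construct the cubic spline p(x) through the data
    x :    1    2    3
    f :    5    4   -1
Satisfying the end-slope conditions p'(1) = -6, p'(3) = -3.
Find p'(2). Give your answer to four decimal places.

-2.2500

Put M_i = p'' at the i-th knot. Here h = (1, 1) and Δ = (-1, -5), so the interior equations h_(i-1)·M_(i-1) + 2(h_(i-1)+h_i)·M_i + h_i·M_(i+1) = 6(Δ_i − Δ_(i-1)) read
  1·M_0 + 4·M_1 + 1·M_2 = 6(Δ_1 - Δ_0) = -24
Clamped end conditions give two more equations: 2h_0·M_0 + h_0·M_1 = 6(Δ_0 - p'(1)) = 30 and h_1·M_1 + 2h_1·M_2 = 6(p'(3) - Δ_1) = 12.
Solving the tridiagonal system: M_0 = 45/2, M_1 = -15, M_2 = 27/2.
On [2, 3], p'(x) = b_1 + 2c_1·(x - 2) + 3d_1·(x - 2)² with b_1 = Δ_1 - h_1(2M_1 + M_2)/6 = -9/4, c_1 = M_1/2 = -15/2, d_1 = (M_2 - M_1)/(6h_1) = 19/4. So p'(2) = -9/4.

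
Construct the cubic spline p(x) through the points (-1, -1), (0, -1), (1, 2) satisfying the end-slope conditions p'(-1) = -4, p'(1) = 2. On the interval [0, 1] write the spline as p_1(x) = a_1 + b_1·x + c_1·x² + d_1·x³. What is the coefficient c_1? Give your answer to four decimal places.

Let m_i = p''(x_i). Step sizes h_i = 1, 1; slopes of the chords Δ_i = (y_(i+1) - y_i)/h_i = 0, 3.
  1·m_0 + 4·m_1 + 1·m_2 = 6(Δ_1 - Δ_0) = 18
Clamped end conditions give two more equations: 2h_0·m_0 + h_0·m_1 = 6(Δ_0 - p'(-1)) = 24 and h_1·m_1 + 2h_1·m_2 = 6(p'(1) - Δ_1) = -6.
Forward elimination and back-substitution give m_0 = 21/2, m_1 = 3, m_2 = -9/2.
On [0, 1], with p_1(x) = a_1 + b_1·x + c_1·x² + d_1·x³: c_1 = m_1/2 = 3/2, d_1 = (m_2 - m_1)/(6h_1) = -5/4, b_1 = Δ_1 - h_1(2m_1 + m_2)/6 = 11/4.

1.5000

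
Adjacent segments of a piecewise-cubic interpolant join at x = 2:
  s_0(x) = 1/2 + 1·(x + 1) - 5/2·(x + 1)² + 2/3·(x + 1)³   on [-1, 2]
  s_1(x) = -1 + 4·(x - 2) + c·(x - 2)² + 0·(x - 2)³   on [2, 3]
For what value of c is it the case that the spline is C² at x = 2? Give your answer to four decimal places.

3.5000

s_0''(x) = -5 + 4·(x + 1), so s_0''(2) = 7. On the right, s_1''(2) = 2c, so c = 7/2.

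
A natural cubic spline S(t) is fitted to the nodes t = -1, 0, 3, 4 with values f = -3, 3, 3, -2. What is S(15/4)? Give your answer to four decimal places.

-0.6563

Put σ_i = S'' at the i-th knot. Here h = (1, 3, 1) and Δ = (6, 0, -5), so the interior equations h_(i-1)·σ_(i-1) + 2(h_(i-1)+h_i)·σ_i + h_i·σ_(i+1) = 6(Δ_i − Δ_(i-1)) read
  1·σ_0 + 8·σ_1 + 3·σ_2 = 6(Δ_1 - Δ_0) = -36
  3·σ_1 + 8·σ_2 + 1·σ_3 = 6(Δ_2 - Δ_1) = -30
Natural end conditions: σ_0 = σ_3 = 0.
Solving the tridiagonal system: σ_0 = 0, σ_1 = -18/5, σ_2 = -12/5, σ_3 = 0.
On [3, 4], S(t) = 3 - 21/5·(t - 3) - 6/5·(t - 3)² + 2/5·(t - 3)³.
With (t - 3) = 3/4: S(15/4) = -21/32.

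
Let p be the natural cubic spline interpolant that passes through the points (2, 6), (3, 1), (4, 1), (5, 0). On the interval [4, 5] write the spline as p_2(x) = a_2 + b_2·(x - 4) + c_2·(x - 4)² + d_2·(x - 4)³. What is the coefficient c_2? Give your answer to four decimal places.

Let M_i = p''(x_i). Step sizes h_i = 1, 1, 1; slopes of the chords Δ_i = (y_(i+1) - y_i)/h_i = -5, 0, -1.
  1·M_0 + 4·M_1 + 1·M_2 = 6(Δ_1 - Δ_0) = 30
  1·M_1 + 4·M_2 + 1·M_3 = 6(Δ_2 - Δ_1) = -6
Natural end conditions: M_0 = M_3 = 0.
Solving: M_0 = 0, M_1 = 42/5, M_2 = -18/5, M_3 = 0.
On [4, 5], with p_2(x) = a_2 + b_2·(x - 4) + c_2·(x - 4)² + d_2·(x - 4)³: c_2 = M_2/2 = -9/5, d_2 = (M_3 - M_2)/(6h_2) = 3/5, b_2 = Δ_2 - h_2(2M_2 + M_3)/6 = 1/5.

-1.8000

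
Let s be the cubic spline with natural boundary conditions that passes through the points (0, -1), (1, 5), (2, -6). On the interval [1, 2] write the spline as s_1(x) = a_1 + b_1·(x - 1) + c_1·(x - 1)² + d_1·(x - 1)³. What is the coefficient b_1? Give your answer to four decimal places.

-2.5000

Let m_i = s''(x_i). Step sizes h_i = 1, 1; slopes of the chords Δ_i = (y_(i+1) - y_i)/h_i = 6, -11.
  1·m_0 + 4·m_1 + 1·m_2 = 6(Δ_1 - Δ_0) = -102
Natural end conditions: m_0 = m_2 = 0.
Hence m_0 = 0, m_1 = -51/2, m_2 = 0.
On [1, 2], with s_1(x) = a_1 + b_1·(x - 1) + c_1·(x - 1)² + d_1·(x - 1)³: c_1 = m_1/2 = -51/4, d_1 = (m_2 - m_1)/(6h_1) = 17/4, b_1 = Δ_1 - h_1(2m_1 + m_2)/6 = -5/2.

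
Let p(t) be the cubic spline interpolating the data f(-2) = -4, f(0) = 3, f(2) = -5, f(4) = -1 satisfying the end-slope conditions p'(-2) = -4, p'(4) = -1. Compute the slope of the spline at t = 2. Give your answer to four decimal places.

-1.5000

Let σ_i = p''(x_i). Step sizes h_i = 2, 2, 2; slopes of the chords Δ_i = (y_(i+1) - y_i)/h_i = 7/2, -4, 2.
  2·σ_0 + 8·σ_1 + 2·σ_2 = 6(Δ_1 - Δ_0) = -45
  2·σ_1 + 8·σ_2 + 2·σ_3 = 6(Δ_2 - Δ_1) = 36
Clamped end conditions give two more equations: 2h_0·σ_0 + h_0·σ_1 = 6(Δ_0 - p'(-2)) = 45 and h_2·σ_2 + 2h_2·σ_3 = 6(p'(4) - Δ_2) = -18.
Solving the tridiagonal system: σ_0 = 35/2, σ_1 = -25/2, σ_2 = 10, σ_3 = -19/2.
On [2, 4], p'(t) = b_2 + 2c_2·(t - 2) + 3d_2·(t - 2)² with b_2 = Δ_2 - h_2(2σ_2 + σ_3)/6 = -3/2, c_2 = σ_2/2 = 5, d_2 = (σ_3 - σ_2)/(6h_2) = -13/8. So p'(2) = -3/2.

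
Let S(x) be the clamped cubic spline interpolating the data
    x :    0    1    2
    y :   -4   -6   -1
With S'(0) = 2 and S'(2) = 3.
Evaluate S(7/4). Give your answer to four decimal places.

With M_i denoting the second derivative at x_i, h_i = 1, 1, and Δ_i = (y_(i+1) − y_i)/h_i = -2, 5:
  1·M_0 + 4·M_1 + 1·M_2 = 6(Δ_1 - Δ_0) = 42
Clamped end conditions give two more equations: 2h_0·M_0 + h_0·M_1 = 6(Δ_0 - S'(0)) = -24 and h_1·M_1 + 2h_1·M_2 = 6(S'(2) - Δ_1) = -12.
Solving the tridiagonal system: M_0 = -22, M_1 = 20, M_2 = -16.
On [1, 2], S(x) = -6 + 1·(x - 1) + 10·(x - 1)² - 6·(x - 1)³.
With (x - 1) = 3/4: S(7/4) = -69/32.

-2.1563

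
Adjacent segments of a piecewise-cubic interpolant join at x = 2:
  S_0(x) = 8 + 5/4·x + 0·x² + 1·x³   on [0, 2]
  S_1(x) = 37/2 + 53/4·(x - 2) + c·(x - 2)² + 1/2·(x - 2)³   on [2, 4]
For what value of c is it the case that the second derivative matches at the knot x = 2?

6

S_0''(x) = 0 + 6·x, so S_0''(2) = 12. On the right, S_1''(2) = 2c, so c = 6.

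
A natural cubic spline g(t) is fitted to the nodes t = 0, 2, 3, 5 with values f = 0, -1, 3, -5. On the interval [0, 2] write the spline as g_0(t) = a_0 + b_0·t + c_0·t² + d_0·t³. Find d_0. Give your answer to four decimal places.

With M_i denoting the second derivative at x_i, h_i = 2, 1, 2, and Δ_i = (y_(i+1) − y_i)/h_i = -1/2, 4, -4:
  2·M_0 + 6·M_1 + 1·M_2 = 6(Δ_1 - Δ_0) = 27
  1·M_1 + 6·M_2 + 2·M_3 = 6(Δ_2 - Δ_1) = -48
Natural end conditions: M_0 = M_3 = 0.
Forward elimination and back-substitution give M_0 = 0, M_1 = 6, M_2 = -9, M_3 = 0.
On [0, 2], with g_0(t) = a_0 + b_0·t + c_0·t² + d_0·t³: c_0 = M_0/2 = 0, d_0 = (M_1 - M_0)/(6h_0) = 1/2, b_0 = Δ_0 - h_0(2M_0 + M_1)/6 = -5/2.

0.5000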